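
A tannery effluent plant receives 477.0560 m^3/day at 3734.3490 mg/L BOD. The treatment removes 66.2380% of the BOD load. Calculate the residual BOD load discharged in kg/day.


Load_in = volume * conc / 1000 = 477.0560 * 3734.3490 / 1000 = 1781.4936 kg/day
Removed = Load_in * eff / 100 = 1781.4936 * 66.2380 / 100 = 1180.0257 kg/day
Load_out = Load_in - Removed = 1781.4936 - 1180.0257 = 601.4679 kg/day


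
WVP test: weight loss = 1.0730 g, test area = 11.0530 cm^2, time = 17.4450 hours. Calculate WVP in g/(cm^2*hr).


Formula: WVP = loss / (area * time)
Substituting: WVP = 1.0730 / (11.0530 * 17.4450)
Result: 0.00556479 g/(cm^2*hr)


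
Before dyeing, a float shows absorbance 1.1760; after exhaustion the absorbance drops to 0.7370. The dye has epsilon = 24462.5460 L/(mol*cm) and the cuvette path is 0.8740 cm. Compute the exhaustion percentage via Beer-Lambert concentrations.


c_initial = A_i / (epsilon * l) = 1.1760 / (24462.5460 * 0.8740) = 5.5004e-05 mol/L
c_final = A_f / (epsilon * l) = 0.7370 / (24462.5460 * 0.8740) = 3.4471e-05 mol/L
Exhaustion = (c_initial - c_final) / c_initial * 100 = (5.5004e-05 - 3.4471e-05) / 5.5004e-05 * 100 = 37.3299 %


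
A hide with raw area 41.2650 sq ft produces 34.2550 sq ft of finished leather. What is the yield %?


Formula: Yield = finished / raw * 100
Substituting: Yield = 34.2550 / 41.2650 * 100
Result: 83.0122 %


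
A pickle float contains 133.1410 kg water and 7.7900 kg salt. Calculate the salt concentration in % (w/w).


Formula: Conc = salt / (water + salt) * 100
Substituting: Conc = 7.7900 / (133.1410 + 7.7900) * 100
Result: 5.5275 %


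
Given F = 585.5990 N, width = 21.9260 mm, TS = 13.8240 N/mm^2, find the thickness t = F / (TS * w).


Formula: t = F / (TS * w)
Substituting: t = 585.5990 / (13.8240 * 21.9260)
Result: 1.9320 mm


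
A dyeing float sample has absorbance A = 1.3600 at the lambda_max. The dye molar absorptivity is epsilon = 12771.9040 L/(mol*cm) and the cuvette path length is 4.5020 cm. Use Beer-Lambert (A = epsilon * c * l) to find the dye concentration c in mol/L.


Formula: c = A / (epsilon * l)
Substituting: c = 1.3600 / (12771.9040 * 4.5020)
Result: 2.3653e-05 mol/L


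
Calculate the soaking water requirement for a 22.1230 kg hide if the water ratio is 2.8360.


Formula: Water = hide_weight * ratio
Substituting: Water = 22.1230 * 2.8360
Result: 62.7408 kg


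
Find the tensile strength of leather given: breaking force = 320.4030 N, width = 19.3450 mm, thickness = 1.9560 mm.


Formula: TS = force / (width * thickness)
Substituting: TS = 320.4030 / (19.3450 * 1.9560)
Result: 8.4676 N/mm^2


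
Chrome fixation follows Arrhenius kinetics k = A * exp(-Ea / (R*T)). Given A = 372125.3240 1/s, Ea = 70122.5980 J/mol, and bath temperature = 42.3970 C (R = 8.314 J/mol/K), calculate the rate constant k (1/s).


T_K = T_C + 273.15 = 42.3970 + 273.15 = 315.5470 K
exponent = -Ea / (R * T_K) = -70122.5980 / (8.314 * 315.5470) = -26.7291
k = A * exp(exponent) = 372125.3240 * exp(-26.7291) = 9.1706e-07 1/s


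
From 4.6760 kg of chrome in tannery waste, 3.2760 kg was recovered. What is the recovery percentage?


Formula: Recovery = recovered / input * 100
Substituting: Recovery = 3.2760 / 4.6760 * 100
Result: 70.0599 %


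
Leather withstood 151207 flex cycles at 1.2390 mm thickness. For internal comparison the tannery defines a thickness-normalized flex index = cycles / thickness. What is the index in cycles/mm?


Formula: Index = cycles / thickness
Substituting: Index = 151207 / 1.2390
Result: 122039.5480 cycles/mm


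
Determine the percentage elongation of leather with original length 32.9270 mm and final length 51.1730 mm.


Formula: Elongation = (Lf - L0) / L0 * 100
Substituting: Elongation = (51.1730 - 32.9270) / 32.9270 * 100
Result: 55.4135 %


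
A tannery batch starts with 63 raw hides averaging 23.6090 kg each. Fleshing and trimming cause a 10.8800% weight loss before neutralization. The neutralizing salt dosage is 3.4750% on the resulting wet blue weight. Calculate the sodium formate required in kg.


Total_raw = N * avg_wt = 63 * 23.6090 = 1487.3670 kg
Substrate = Total_raw * (1 - loss/100) = 1487.3670 * (1 - 10.8800/100) = 1325.5415 kg
Neutralizer = Substrate * pct / 100 = 1325.5415 * 3.4750 / 100 = 46.0626 kg


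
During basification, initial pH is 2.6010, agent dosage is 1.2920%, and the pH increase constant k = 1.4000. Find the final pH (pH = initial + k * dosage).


Formula: pH_final = pH_initial + k * base_pct
Substituting: pH_final = 2.6010 + 1.4000 * 1.2920
Result: 4.4098


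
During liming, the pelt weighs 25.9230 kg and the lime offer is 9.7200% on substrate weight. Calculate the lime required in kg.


Formula: Lime = substrate * pct / 100
Substituting: Lime = 25.9230 * 9.7200 / 100
Result: 2.5197 kg


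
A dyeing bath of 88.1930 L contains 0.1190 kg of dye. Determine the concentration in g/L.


Formula: Conc = dye_mass(kg) / volume(L) * 1000
Substituting: Conc = 0.1190 / 88.1930 * 1000
Result: 1.3493 g/L


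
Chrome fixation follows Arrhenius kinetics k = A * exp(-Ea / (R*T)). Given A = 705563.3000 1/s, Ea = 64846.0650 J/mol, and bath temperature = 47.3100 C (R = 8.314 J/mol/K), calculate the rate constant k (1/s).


T_K = T_C + 273.15 = 47.3100 + 273.15 = 320.4600 K
exponent = -Ea / (R * T_K) = -64846.0650 / (8.314 * 320.4600) = -24.3388
k = A * exp(exponent) = 705563.3000 * exp(-24.3388) = 1.8981e-05 1/s


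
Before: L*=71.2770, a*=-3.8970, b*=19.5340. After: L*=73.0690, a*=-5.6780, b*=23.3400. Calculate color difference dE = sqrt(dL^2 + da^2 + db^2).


dL = 1.7920, da = -1.7810, db = 3.8060
dE = sqrt(1.7920^2 + (-1.7810)^2 + 3.8060^2) = 4.5682


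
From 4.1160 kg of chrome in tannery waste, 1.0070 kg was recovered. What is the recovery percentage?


Formula: Recovery = recovered / input * 100
Substituting: Recovery = 1.0070 / 4.1160 * 100
Result: 24.4655 %


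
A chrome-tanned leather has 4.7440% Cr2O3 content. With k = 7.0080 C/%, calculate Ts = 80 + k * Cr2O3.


Formula: Ts = 80 + k * Cr2O3
Substituting: Ts = 80 + 7.0080 * 4.7440
Result: 113.2460 C


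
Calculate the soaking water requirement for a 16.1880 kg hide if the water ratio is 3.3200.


Formula: Water = hide_weight * ratio
Substituting: Water = 16.1880 * 3.3200
Result: 53.7442 kg


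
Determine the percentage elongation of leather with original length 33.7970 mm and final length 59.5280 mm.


Formula: Elongation = (Lf - L0) / L0 * 100
Substituting: Elongation = (59.5280 - 33.7970) / 33.7970 * 100
Result: 76.1340 %


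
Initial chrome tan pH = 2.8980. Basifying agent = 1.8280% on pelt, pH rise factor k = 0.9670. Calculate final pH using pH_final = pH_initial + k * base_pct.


Formula: pH_final = pH_initial + k * base_pct
Substituting: pH_final = 2.8980 + 0.9670 * 1.8280
Result: 4.6657


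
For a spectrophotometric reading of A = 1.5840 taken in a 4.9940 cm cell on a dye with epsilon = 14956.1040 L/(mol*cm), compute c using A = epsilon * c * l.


Formula: c = A / (epsilon * l)
Substituting: c = 1.5840 / (14956.1040 * 4.9940)
Result: 2.1207e-05 mol/L


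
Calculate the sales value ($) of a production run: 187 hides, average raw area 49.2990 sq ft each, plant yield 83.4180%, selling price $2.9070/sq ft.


Raw_total = N * avg_area = 187 * 49.2990 = 9218.9130 sq ft
Finished = Raw_total * yield / 100 = 9218.9130 * 83.4180 / 100 = 7690.2328 sq ft
Value = Finished * price = 7690.2328 * 2.9070 = 22355.5069 $


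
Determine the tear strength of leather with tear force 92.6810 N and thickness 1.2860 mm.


Formula: Tear strength = force / thickness
Substituting: Tear strength = 92.6810 / 1.2860
Result: 72.0692 N/mm


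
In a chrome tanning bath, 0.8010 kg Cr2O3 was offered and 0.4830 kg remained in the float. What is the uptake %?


Formula: Uptake = (offered - residual) / offered * 100
Substituting: Uptake = (0.8010 - 0.4830) / 0.8010 * 100
Result: 39.7004 %


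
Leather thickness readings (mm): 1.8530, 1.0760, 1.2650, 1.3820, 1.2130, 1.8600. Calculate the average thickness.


Formula: Average = sum / n
Substituting: Average = 8.6490 / 6
Result: 1.4415 mm


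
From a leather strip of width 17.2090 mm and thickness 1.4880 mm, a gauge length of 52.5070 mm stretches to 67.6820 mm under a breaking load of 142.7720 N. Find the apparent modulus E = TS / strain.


TS = F / (w * t) = 142.7720 / (17.2090 * 1.4880) = 5.5755 N/mm^2
strain = (Lf - L0) / L0 = (67.6820 - 52.5070) / 52.5070 = 0.2890
E = TS / strain = 5.5755 / 0.2890 = 19.2918 N/mm^2


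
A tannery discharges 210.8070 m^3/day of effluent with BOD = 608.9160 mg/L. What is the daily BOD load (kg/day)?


Formula: BOD_load = volume * conc / 1000
Substituting: BOD_load = 210.8070 * 608.9160 / 1000
Result: 128.3638 kg/day


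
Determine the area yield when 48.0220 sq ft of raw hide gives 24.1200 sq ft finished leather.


Formula: Yield = finished / raw * 100
Substituting: Yield = 24.1200 / 48.0220 * 100
Result: 50.2270 %


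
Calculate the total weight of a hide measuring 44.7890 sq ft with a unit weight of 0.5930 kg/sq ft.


Formula: Weight = area * weight_per_sqft
Substituting: Weight = 44.7890 * 0.5930
Result: 26.5599 kg


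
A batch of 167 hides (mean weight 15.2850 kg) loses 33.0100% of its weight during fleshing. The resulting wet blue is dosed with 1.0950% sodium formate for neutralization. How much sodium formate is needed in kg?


Total_raw = N * avg_wt = 167 * 15.2850 = 2552.5950 kg
Substrate = Total_raw * (1 - loss/100) = 2552.5950 * (1 - 33.0100/100) = 1709.9834 kg
Neutralizer = Substrate * pct / 100 = 1709.9834 * 1.0950 / 100 = 18.7243 kg


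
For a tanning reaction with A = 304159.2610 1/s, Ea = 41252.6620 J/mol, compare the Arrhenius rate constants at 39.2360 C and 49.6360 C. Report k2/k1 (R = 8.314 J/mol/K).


T1 = 39.2360 + 273.15 = 312.3860 K; T2 = 49.6360 + 273.15 = 322.7860 K
k1 = A * exp(-Ea/(R*T1)) = 304159.2610 * exp(-41252.6620/(8.314*312.3860)) = 0.0384519 1/s
k2 = A * exp(-Ea/(R*T2)) = 304159.2610 * exp(-41252.6620/(8.314*322.7860)) = 0.0641467 1/s
k2/k1 = 0.0641467 / 0.0384519 = 1.6682


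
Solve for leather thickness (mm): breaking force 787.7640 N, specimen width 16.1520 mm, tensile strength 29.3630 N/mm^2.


Formula: t = F / (TS * w)
Substituting: t = 787.7640 / (29.3630 * 16.1520)
Result: 1.6610 mm


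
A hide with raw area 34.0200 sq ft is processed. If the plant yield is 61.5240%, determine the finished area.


Formula: finished = raw * yield / 100
Substituting: finished = 34.0200 * 61.5240 / 100
Result: 20.9305 sq ft


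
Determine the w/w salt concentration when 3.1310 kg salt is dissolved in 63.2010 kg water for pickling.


Formula: Conc = salt / (water + salt) * 100
Substituting: Conc = 3.1310 / (63.2010 + 3.1310) * 100
Result: 4.7202 %


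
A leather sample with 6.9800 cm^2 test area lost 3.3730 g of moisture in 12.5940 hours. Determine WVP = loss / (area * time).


Formula: WVP = loss / (area * time)
Substituting: WVP = 3.3730 / (6.9800 * 12.5940)
Result: 0.0383705 g/(cm^2*hr)


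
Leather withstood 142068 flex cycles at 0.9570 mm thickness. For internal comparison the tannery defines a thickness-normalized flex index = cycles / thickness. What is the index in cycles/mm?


Formula: Index = cycles / thickness
Substituting: Index = 142068 / 0.9570
Result: 148451.4107 cycles/mm


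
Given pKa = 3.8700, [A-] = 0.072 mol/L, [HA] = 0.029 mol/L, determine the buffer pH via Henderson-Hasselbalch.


ratio = [A-] / [HA] = 0.072 / 0.029 = 2.4828
log10(ratio) = 0.3949
pH = pKa + log10(ratio) = 3.8700 + 0.3949 = 4.2649


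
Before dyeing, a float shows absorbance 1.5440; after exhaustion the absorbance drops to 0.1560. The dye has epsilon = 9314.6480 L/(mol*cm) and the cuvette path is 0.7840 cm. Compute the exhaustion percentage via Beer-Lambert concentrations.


c_initial = A_i / (epsilon * l) = 1.5440 / (9314.6480 * 0.7840) = 2.1143e-04 mol/L
c_final = A_f / (epsilon * l) = 0.1560 / (9314.6480 * 0.7840) = 2.1362e-05 mol/L
Exhaustion = (c_initial - c_final) / c_initial * 100 = (2.1143e-04 - 2.1362e-05) / 2.1143e-04 * 100 = 89.8964 %


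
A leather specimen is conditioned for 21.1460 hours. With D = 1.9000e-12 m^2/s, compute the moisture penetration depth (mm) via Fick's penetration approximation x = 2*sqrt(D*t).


t = 21.1460 hr * 3600 = 76125.6000 s
D * t = 1.9000e-12 * 76125.6000 = 1.4464e-07
x = 2 * sqrt(D*t) = 2 * sqrt(1.4464e-07) = 7.6063e-04 m = 0.7606 mm


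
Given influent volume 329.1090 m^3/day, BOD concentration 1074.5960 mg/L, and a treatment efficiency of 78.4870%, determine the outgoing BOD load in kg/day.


Load_in = volume * conc / 1000 = 329.1090 * 1074.5960 / 1000 = 353.6592 kg/day
Removed = Load_in * eff / 100 = 353.6592 * 78.4870 / 100 = 277.5765 kg/day
Load_out = Load_in - Removed = 353.6592 - 277.5765 = 76.0827 kg/day


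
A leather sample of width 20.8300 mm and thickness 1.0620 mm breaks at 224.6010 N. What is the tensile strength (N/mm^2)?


Formula: TS = force / (width * thickness)
Substituting: TS = 224.6010 / (20.8300 * 1.0620)
Result: 10.1531 N/mm^2


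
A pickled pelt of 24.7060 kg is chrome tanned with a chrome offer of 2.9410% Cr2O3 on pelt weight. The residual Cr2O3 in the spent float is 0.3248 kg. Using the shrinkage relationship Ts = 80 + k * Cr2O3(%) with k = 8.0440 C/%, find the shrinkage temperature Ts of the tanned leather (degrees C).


Offered = pelt * offer_pct / 100 = 24.7060 * 2.9410 / 100 = 0.7266 kg
Uptake = offered - residual = 0.7266 - 0.3248 = 0.4018 kg
Cr2O3% on pelt = uptake / pelt * 100 = 0.4018 / 24.7060 * 100 = 1.6263 %
Ts = 80 + k * Cr2O3% = 80 + 8.0440 * 1.6263 = 93.0823 C


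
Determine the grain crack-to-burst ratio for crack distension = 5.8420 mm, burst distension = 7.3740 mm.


Formula: Ratio = crack / burst
Substituting: Ratio = 5.8420 / 7.3740
Result: 0.7922


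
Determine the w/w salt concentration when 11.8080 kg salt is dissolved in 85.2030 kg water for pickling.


Formula: Conc = salt / (water + salt) * 100
Substituting: Conc = 11.8080 / (85.2030 + 11.8080) * 100
Result: 12.1718 %


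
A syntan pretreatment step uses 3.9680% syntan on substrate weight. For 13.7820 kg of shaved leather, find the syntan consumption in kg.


Formula: Syntan = substrate * pct / 100
Substituting: Syntan = 13.7820 * 3.9680 / 100
Result: 0.5469 kg


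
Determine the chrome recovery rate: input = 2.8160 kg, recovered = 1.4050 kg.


Formula: Recovery = recovered / input * 100
Substituting: Recovery = 1.4050 / 2.8160 * 100
Result: 49.8935 %


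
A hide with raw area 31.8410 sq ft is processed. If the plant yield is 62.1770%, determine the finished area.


Formula: finished = raw * yield / 100
Substituting: finished = 31.8410 * 62.1770 / 100
Result: 19.7978 sq ft


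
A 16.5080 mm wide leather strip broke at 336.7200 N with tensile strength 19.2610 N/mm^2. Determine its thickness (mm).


Formula: t = F / (TS * w)
Substituting: t = 336.7200 / (19.2610 * 16.5080)
Result: 1.0590 mm


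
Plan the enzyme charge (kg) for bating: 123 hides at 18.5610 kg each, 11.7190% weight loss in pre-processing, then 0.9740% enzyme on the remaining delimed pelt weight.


Total_raw = N * avg_wt = 123 * 18.5610 = 2283.0030 kg
Substrate = Total_raw * (1 - loss/100) = 2283.0030 * (1 - 11.7190/100) = 2015.4579 kg
Enzyme = Substrate * pct / 100 = 2015.4579 * 0.9740 / 100 = 19.6306 kg


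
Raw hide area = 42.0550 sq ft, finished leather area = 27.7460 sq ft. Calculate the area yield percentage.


Formula: Yield = finished / raw * 100
Substituting: Yield = 27.7460 / 42.0550 * 100
Result: 65.9755 %


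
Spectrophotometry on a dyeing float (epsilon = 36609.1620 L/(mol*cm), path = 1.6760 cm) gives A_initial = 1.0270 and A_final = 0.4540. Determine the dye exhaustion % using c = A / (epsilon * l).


c_initial = A_i / (epsilon * l) = 1.0270 / (36609.1620 * 1.6760) = 1.6738e-05 mol/L
c_final = A_f / (epsilon * l) = 0.4540 / (36609.1620 * 1.6760) = 7.3993e-06 mol/L
Exhaustion = (c_initial - c_final) / c_initial * 100 = (1.6738e-05 - 7.3993e-06) / 1.6738e-05 * 100 = 55.7936 %


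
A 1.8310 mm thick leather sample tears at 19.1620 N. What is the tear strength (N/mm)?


Formula: Tear strength = force / thickness
Substituting: Tear strength = 19.1620 / 1.8310
Result: 10.4653 N/mm


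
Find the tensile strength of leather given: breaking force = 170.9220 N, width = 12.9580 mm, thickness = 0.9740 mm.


Formula: TS = force / (width * thickness)
Substituting: TS = 170.9220 / (12.9580 * 0.9740)
Result: 13.5426 N/mm^2


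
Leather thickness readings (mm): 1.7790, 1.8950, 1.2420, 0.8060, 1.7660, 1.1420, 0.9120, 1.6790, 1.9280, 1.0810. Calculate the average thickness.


Formula: Average = sum / n
Substituting: Average = 14.2300 / 10
Result: 1.4230 mm


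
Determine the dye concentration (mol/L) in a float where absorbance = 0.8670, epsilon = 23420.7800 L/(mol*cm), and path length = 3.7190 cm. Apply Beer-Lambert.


Formula: c = A / (epsilon * l)
Substituting: c = 0.8670 / (23420.7800 * 3.7190)
Result: 9.9539e-06 mol/L


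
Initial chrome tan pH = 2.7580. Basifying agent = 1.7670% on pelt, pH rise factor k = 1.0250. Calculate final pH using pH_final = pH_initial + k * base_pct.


Formula: pH_final = pH_initial + k * base_pct
Substituting: pH_final = 2.7580 + 1.0250 * 1.7670
Result: 4.5692


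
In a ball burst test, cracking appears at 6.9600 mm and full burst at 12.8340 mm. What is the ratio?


Formula: Ratio = crack / burst
Substituting: Ratio = 6.9600 / 12.8340
Result: 0.5423


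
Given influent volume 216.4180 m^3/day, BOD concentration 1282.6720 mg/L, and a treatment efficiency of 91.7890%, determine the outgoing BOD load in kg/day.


Load_in = volume * conc / 1000 = 216.4180 * 1282.6720 / 1000 = 277.5933 kg/day
Removed = Load_in * eff / 100 = 277.5933 * 91.7890 / 100 = 254.8001 kg/day
Load_out = Load_in - Removed = 277.5933 - 254.8001 = 22.7932 kg/day


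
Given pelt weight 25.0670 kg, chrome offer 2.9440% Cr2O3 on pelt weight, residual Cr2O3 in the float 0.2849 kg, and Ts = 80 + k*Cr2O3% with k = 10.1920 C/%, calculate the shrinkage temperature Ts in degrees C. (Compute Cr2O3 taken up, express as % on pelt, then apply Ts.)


Offered = pelt * offer_pct / 100 = 25.0670 * 2.9440 / 100 = 0.7380 kg
Uptake = offered - residual = 0.7380 - 0.2849 = 0.4531 kg
Cr2O3% on pelt = uptake / pelt * 100 = 0.4531 / 25.0670 * 100 = 1.8074 %
Ts = 80 + k * Cr2O3% = 80 + 10.1920 * 1.8074 = 98.4215 C


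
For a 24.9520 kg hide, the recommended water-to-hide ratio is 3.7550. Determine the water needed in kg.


Formula: Water = hide_weight * ratio
Substituting: Water = 24.9520 * 3.7550
Result: 93.6948 kg


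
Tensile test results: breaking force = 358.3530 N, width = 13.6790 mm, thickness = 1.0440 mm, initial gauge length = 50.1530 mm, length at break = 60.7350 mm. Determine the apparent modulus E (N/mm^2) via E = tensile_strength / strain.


TS = F / (w * t) = 358.3530 / (13.6790 * 1.0440) = 25.0932 N/mm^2
strain = (Lf - L0) / L0 = (60.7350 - 50.1530) / 50.1530 = 0.2110
E = TS / strain = 25.0932 / 0.2110 = 118.9283 N/mm^2


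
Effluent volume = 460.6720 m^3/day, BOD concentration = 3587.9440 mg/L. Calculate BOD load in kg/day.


Formula: BOD_load = volume * conc / 1000
Substituting: BOD_load = 460.6720 * 3587.9440 / 1000
Result: 1652.8653 kg/day


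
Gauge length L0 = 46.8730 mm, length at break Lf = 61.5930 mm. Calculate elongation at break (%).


Formula: Elongation = (Lf - L0) / L0 * 100
Substituting: Elongation = (61.5930 - 46.8730) / 46.8730 * 100
Result: 31.4040 %


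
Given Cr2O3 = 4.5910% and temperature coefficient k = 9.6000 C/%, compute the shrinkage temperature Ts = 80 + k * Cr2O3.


Formula: Ts = 80 + k * Cr2O3
Substituting: Ts = 80 + 9.6000 * 4.5910
Result: 124.0736 C


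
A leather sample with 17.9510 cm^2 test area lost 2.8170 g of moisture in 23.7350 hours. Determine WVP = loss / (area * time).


Formula: WVP = loss / (area * time)
Substituting: WVP = 2.8170 / (17.9510 * 23.7350)
Result: 0.00661164 g/(cm^2*hr)


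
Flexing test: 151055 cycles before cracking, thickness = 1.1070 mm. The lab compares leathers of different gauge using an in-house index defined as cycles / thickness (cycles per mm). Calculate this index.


Formula: Index = cycles / thickness
Substituting: Index = 151055 / 1.1070
Result: 136454.3812 cycles/mm


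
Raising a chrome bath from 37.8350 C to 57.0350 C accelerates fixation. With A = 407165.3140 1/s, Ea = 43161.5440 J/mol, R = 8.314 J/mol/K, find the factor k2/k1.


T1 = 37.8350 + 273.15 = 310.9850 K; T2 = 57.0350 + 273.15 = 330.1850 K
k1 = A * exp(-Ea/(R*T1)) = 407165.3140 * exp(-43161.5440/(8.314*310.9850)) = 0.022902 1/s
k2 = A * exp(-Ea/(R*T2)) = 407165.3140 * exp(-43161.5440/(8.314*330.1850)) = 0.0604575 1/s
k2/k1 = 0.0604575 / 0.022902 = 2.6398


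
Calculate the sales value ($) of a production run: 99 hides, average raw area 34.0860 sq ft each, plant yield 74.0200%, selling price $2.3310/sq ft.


Raw_total = N * avg_area = 99 * 34.0860 = 3374.5140 sq ft
Finished = Raw_total * yield / 100 = 3374.5140 * 74.0200 / 100 = 2497.8153 sq ft
Value = Finished * price = 2497.8153 * 2.3310 = 5822.4074 $


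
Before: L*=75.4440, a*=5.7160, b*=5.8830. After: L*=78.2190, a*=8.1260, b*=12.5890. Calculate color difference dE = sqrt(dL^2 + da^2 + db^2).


dL = 2.7750, da = 2.4100, db = 6.7060
dE = sqrt(2.7750^2 + 2.4100^2 + 6.7060^2) = 7.6472


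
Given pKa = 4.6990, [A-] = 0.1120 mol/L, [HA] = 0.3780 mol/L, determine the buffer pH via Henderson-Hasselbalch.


ratio = [A-] / [HA] = 0.1120 / 0.3780 = 0.2963
log10(ratio) = -0.5283
pH = pKa + log10(ratio) = 4.6990 - 0.5283 = 4.1707


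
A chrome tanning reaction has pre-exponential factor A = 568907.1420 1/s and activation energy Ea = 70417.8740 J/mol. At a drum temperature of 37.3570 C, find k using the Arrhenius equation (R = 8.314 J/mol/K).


T_K = T_C + 273.15 = 37.3570 + 273.15 = 310.5070 K
exponent = -Ea / (R * T_K) = -70417.8740 / (8.314 * 310.5070) = -27.2773
k = A * exp(exponent) = 568907.1420 * exp(-27.2773) = 8.1032e-07 1/s


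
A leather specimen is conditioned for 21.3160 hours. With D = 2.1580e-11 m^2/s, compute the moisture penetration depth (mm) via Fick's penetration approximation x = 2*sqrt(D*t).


t = 21.3160 hr * 3600 = 76737.6000 s
D * t = 2.1580e-11 * 76737.6000 = 1.6560e-06
x = 2 * sqrt(D*t) = 2 * sqrt(1.6560e-06) = 0.00257371 m = 2.5737 mm


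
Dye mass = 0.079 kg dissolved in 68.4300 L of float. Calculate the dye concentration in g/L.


Formula: Conc = dye_mass(kg) / volume(L) * 1000
Substituting: Conc = 0.079 / 68.4300 * 1000
Result: 1.1545 g/L


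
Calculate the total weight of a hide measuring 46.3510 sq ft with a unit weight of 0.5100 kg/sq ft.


Formula: Weight = area * weight_per_sqft
Substituting: Weight = 46.3510 * 0.5100
Result: 23.6390 kg


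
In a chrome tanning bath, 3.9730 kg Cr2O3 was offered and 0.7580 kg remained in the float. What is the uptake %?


Formula: Uptake = (offered - residual) / offered * 100
Substituting: Uptake = (3.9730 - 0.7580) / 3.9730 * 100
Result: 80.9212 %


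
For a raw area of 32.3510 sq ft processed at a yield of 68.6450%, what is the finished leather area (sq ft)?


Formula: finished = raw * yield / 100
Substituting: finished = 32.3510 * 68.6450 / 100
Result: 22.2073 sq ft


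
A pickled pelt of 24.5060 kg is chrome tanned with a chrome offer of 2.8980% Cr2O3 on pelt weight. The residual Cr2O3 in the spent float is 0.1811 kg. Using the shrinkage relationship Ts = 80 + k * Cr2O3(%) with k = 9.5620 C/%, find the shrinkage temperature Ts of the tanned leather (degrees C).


Offered = pelt * offer_pct / 100 = 24.5060 * 2.8980 / 100 = 0.7102 kg
Uptake = offered - residual = 0.7102 - 0.1811 = 0.5291 kg
Cr2O3% on pelt = uptake / pelt * 100 = 0.5291 / 24.5060 * 100 = 2.1590 %
Ts = 80 + k * Cr2O3% = 80 + 9.5620 * 2.1590 = 100.6443 C


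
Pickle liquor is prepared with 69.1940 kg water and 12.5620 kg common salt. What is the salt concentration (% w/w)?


Formula: Conc = salt / (water + salt) * 100
Substituting: Conc = 12.5620 / (69.1940 + 12.5620) * 100
Result: 15.3652 %


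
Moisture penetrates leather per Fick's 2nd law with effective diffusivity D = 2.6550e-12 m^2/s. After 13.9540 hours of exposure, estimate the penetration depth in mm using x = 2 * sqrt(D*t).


t = 13.9540 hr * 3600 = 50234.4000 s
D * t = 2.6550e-12 * 50234.4000 = 1.3337e-07
x = 2 * sqrt(D*t) = 2 * sqrt(1.3337e-07) = 7.3040e-04 m = 0.7304 mm


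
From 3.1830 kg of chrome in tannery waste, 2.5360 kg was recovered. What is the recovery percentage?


Formula: Recovery = recovered / input * 100
Substituting: Recovery = 2.5360 / 3.1830 * 100
Result: 79.6733 %


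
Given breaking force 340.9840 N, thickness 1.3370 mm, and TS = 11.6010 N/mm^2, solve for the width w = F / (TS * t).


Formula: w = F / (TS * t)
Substituting: w = 340.9840 / (11.6010 * 1.3370)
Result: 21.9840 mm


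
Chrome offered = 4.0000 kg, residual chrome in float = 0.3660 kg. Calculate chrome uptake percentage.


Formula: Uptake = (offered - residual) / offered * 100
Substituting: Uptake = (4.0000 - 0.3660) / 4.0000 * 100
Result: 90.8500 %


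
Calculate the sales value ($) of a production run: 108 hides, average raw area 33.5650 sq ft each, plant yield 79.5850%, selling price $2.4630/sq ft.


Raw_total = N * avg_area = 108 * 33.5650 = 3625.0200 sq ft
Finished = Raw_total * yield / 100 = 3625.0200 * 79.5850 / 100 = 2884.9722 sq ft
Value = Finished * price = 2884.9722 * 2.4630 = 7105.6864 $


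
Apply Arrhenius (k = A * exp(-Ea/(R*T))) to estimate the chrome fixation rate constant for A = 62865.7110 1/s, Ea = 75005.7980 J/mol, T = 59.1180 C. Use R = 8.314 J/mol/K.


T_K = T_C + 273.15 = 59.1180 + 273.15 = 332.2680 K
exponent = -Ea / (R * T_K) = -75005.7980 / (8.314 * 332.2680) = -27.1517
k = A * exp(exponent) = 62865.7110 * exp(-27.1517) = 1.0153e-07 1/s


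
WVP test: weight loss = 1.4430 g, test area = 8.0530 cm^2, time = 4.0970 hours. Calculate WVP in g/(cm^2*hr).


Formula: WVP = loss / (area * time)
Substituting: WVP = 1.4430 / (8.0530 * 4.0970)
Result: 0.0437364 g/(cm^2*hr)


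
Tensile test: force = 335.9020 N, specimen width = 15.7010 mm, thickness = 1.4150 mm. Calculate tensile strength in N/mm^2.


Formula: TS = force / (width * thickness)
Substituting: TS = 335.9020 / (15.7010 * 1.4150)
Result: 15.1192 N/mm^2


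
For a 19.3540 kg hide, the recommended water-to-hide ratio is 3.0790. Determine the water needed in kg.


Formula: Water = hide_weight * ratio
Substituting: Water = 19.3540 * 3.0790
Result: 59.5910 kg


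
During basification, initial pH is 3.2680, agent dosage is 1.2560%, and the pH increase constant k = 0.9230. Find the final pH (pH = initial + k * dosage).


Formula: pH_final = pH_initial + k * base_pct
Substituting: pH_final = 3.2680 + 0.9230 * 1.2560
Result: 4.4273


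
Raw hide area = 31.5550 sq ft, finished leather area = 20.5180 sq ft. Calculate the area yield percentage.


Formula: Yield = finished / raw * 100
Substituting: Yield = 20.5180 / 31.5550 * 100
Result: 65.0230 %


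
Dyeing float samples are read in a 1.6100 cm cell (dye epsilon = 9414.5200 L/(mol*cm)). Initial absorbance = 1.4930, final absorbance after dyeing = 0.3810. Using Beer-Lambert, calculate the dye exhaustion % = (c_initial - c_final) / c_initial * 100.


c_initial = A_i / (epsilon * l) = 1.4930 / (9414.5200 * 1.6100) = 9.8500e-05 mol/L
c_final = A_f / (epsilon * l) = 0.3810 / (9414.5200 * 1.6100) = 2.5136e-05 mol/L
Exhaustion = (c_initial - c_final) / c_initial * 100 = (9.8500e-05 - 2.5136e-05) / 9.8500e-05 * 100 = 74.4809 %


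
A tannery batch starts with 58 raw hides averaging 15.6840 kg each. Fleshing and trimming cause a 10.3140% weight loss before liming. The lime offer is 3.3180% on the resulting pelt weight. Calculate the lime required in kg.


Total_raw = N * avg_wt = 58 * 15.6840 = 909.6720 kg
Substrate = Total_raw * (1 - loss/100) = 909.6720 * (1 - 10.3140/100) = 815.8484 kg
Lime = Substrate * pct / 100 = 815.8484 * 3.3180 / 100 = 27.0699 kg


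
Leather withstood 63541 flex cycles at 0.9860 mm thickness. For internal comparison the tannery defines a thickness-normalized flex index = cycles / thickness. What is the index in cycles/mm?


Formula: Index = cycles / thickness
Substituting: Index = 63541 / 0.9860
Result: 64443.2049 cycles/mm


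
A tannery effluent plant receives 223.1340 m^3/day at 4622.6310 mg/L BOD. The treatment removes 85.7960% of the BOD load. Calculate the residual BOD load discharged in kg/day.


Load_in = volume * conc / 1000 = 223.1340 * 4622.6310 / 1000 = 1031.4661 kg/day
Removed = Load_in * eff / 100 = 1031.4661 * 85.7960 / 100 = 884.9567 kg/day
Load_out = Load_in - Removed = 1031.4661 - 884.9567 = 146.5095 kg/day


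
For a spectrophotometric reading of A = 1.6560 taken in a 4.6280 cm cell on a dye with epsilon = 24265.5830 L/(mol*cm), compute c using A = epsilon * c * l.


Formula: c = A / (epsilon * l)
Substituting: c = 1.6560 / (24265.5830 * 4.6280)
Result: 1.4746e-05 mol/L


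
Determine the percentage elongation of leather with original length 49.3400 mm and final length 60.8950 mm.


Formula: Elongation = (Lf - L0) / L0 * 100
Substituting: Elongation = (60.8950 - 49.3400) / 49.3400 * 100
Result: 23.4191 %


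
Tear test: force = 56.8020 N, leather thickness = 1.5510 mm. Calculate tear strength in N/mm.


Formula: Tear strength = force / thickness
Substituting: Tear strength = 56.8020 / 1.5510
Result: 36.6228 N/mm


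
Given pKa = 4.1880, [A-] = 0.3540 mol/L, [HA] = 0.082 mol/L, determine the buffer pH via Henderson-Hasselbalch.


ratio = [A-] / [HA] = 0.3540 / 0.082 = 4.3171
log10(ratio) = 0.6352
pH = pKa + log10(ratio) = 4.1880 + 0.6352 = 4.8232


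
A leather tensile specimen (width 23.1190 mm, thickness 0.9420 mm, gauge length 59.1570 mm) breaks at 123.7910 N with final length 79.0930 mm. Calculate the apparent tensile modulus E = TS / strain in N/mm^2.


TS = F / (w * t) = 123.7910 / (23.1190 * 0.9420) = 5.6842 N/mm^2
strain = (Lf - L0) / L0 = (79.0930 - 59.1570) / 59.1570 = 0.3370
E = TS / strain = 5.6842 / 0.3370 = 16.8670 N/mm^2


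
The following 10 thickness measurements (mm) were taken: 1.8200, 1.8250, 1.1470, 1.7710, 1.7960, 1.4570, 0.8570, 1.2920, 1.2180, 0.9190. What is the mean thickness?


Formula: Average = sum / n
Substituting: Average = 14.1020 / 10
Result: 1.4102 mm


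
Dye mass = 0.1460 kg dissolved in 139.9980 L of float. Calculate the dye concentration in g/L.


Formula: Conc = dye_mass(kg) / volume(L) * 1000
Substituting: Conc = 0.1460 / 139.9980 * 1000
Result: 1.0429 g/L


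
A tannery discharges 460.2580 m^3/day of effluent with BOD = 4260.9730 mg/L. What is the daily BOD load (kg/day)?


Formula: BOD_load = volume * conc / 1000
Substituting: BOD_load = 460.2580 * 4260.9730 / 1000
Result: 1961.1469 kg/day


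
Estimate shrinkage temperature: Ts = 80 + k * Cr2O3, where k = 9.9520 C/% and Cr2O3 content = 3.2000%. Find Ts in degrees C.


Formula: Ts = 80 + k * Cr2O3
Substituting: Ts = 80 + 9.9520 * 3.2000
Result: 111.8464 C


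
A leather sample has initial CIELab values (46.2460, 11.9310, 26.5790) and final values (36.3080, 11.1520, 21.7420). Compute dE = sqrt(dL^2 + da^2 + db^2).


dL = -9.9380, da = -0.7790, db = -4.8370
dE = sqrt((-9.9380)^2 + (-0.7790)^2 + (-4.8370)^2) = 11.0800


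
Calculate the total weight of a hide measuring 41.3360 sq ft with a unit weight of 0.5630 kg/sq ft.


Formula: Weight = area * weight_per_sqft
Substituting: Weight = 41.3360 * 0.5630
Result: 23.2722 kg


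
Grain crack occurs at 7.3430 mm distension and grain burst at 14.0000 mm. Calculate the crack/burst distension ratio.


Formula: Ratio = crack / burst
Substituting: Ratio = 7.3430 / 14.0000
Result: 0.5245


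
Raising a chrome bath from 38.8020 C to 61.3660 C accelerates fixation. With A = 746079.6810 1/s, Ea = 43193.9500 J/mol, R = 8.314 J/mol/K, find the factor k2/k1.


T1 = 38.8020 + 273.15 = 311.9520 K; T2 = 61.3660 + 273.15 = 334.5160 K
k1 = A * exp(-Ea/(R*T1)) = 746079.6810 * exp(-43193.9500/(8.314*311.9520)) = 0.0436451 1/s
k2 = A * exp(-Ea/(R*T2)) = 746079.6810 * exp(-43193.9500/(8.314*334.5160)) = 0.1342 1/s
k2/k1 = 0.1342 / 0.0436451 = 3.0752


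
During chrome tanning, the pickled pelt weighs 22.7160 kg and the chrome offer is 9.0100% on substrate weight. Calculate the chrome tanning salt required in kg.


Formula: Chrome = substrate * pct / 100
Substituting: Chrome = 22.7160 * 9.0100 / 100
Result: 2.0467 kg


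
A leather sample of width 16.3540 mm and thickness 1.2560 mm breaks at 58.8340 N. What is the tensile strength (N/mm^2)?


Formula: TS = force / (width * thickness)
Substituting: TS = 58.8340 / (16.3540 * 1.2560)
Result: 2.8643 N/mm^2


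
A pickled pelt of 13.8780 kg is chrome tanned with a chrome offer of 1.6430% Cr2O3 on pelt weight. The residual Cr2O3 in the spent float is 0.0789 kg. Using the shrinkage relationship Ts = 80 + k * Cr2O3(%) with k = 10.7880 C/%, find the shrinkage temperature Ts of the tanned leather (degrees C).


Offered = pelt * offer_pct / 100 = 13.8780 * 1.6430 / 100 = 0.2280 kg
Uptake = offered - residual = 0.2280 - 0.0789 = 0.1491 kg
Cr2O3% on pelt = uptake / pelt * 100 = 0.1491 / 13.8780 * 100 = 1.0745 %
Ts = 80 + k * Cr2O3% = 80 + 10.7880 * 1.0745 = 91.5914 C


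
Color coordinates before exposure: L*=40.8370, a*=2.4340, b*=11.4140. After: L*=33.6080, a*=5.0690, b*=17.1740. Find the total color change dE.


dL = -7.2290, da = 2.6350, db = 5.7600
dE = sqrt((-7.2290)^2 + 2.6350^2 + 5.7600^2) = 9.6114


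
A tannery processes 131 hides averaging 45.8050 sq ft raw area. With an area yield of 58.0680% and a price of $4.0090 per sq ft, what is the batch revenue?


Raw_total = N * avg_area = 131 * 45.8050 = 6000.4550 sq ft
Finished = Raw_total * yield / 100 = 6000.4550 * 58.0680 / 100 = 3484.3442 sq ft
Value = Finished * price = 3484.3442 * 4.0090 = 13968.7359 $


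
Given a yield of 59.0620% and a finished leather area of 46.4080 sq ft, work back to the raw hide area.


Formula: raw = finished * 100 / yield
Substituting: raw = 46.4080 * 100 / 59.0620
Result: 78.5751 sq ft


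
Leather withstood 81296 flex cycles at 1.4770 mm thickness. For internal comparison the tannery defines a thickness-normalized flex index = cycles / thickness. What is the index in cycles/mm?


Formula: Index = cycles / thickness
Substituting: Index = 81296 / 1.4770
Result: 55041.2999 cycles/mm


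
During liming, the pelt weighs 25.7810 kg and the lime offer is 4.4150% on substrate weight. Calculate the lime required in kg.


Formula: Lime = substrate * pct / 100
Substituting: Lime = 25.7810 * 4.4150 / 100
Result: 1.1382 kg


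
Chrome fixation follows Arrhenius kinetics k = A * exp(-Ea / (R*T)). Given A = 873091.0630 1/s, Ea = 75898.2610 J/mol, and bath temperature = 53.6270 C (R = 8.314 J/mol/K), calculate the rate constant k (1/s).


T_K = T_C + 273.15 = 53.6270 + 273.15 = 326.7770 K
exponent = -Ea / (R * T_K) = -75898.2610 / (8.314 * 326.7770) = -27.9364
k = A * exp(exponent) = 873091.0630 * exp(-27.9364) = 6.4334e-07 1/s


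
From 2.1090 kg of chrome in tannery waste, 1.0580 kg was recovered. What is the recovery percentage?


Formula: Recovery = recovered / input * 100
Substituting: Recovery = 1.0580 / 2.1090 * 100
Result: 50.1660 %


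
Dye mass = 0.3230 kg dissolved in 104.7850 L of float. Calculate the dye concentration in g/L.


Formula: Conc = dye_mass(kg) / volume(L) * 1000
Substituting: Conc = 0.3230 / 104.7850 * 1000
Result: 3.0825 g/L


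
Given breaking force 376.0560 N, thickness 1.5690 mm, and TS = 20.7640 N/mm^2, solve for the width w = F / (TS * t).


Formula: w = F / (TS * t)
Substituting: w = 376.0560 / (20.7640 * 1.5690)
Result: 11.5430 mm


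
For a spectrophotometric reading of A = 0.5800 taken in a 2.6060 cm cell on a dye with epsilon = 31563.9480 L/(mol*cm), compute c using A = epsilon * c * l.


Formula: c = A / (epsilon * l)
Substituting: c = 0.5800 / (31563.9480 * 2.6060)
Result: 7.0512e-06 mol/L


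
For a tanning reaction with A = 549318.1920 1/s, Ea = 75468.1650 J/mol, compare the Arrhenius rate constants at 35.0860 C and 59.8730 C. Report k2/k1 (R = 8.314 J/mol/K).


T1 = 35.0860 + 273.15 = 308.2360 K; T2 = 59.8730 + 273.15 = 333.0230 K
k1 = A * exp(-Ea/(R*T1)) = 549318.1920 * exp(-75468.1650/(8.314*308.2360)) = 8.9185e-08 1/s
k2 = A * exp(-Ea/(R*T2)) = 549318.1920 * exp(-75468.1650/(8.314*333.0230)) = 7.9840e-07 1/s
k2/k1 = 7.9840e-07 / 8.9185e-08 = 8.9522


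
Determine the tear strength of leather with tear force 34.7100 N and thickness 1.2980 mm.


Formula: Tear strength = force / thickness
Substituting: Tear strength = 34.7100 / 1.2980
Result: 26.7411 N/mm


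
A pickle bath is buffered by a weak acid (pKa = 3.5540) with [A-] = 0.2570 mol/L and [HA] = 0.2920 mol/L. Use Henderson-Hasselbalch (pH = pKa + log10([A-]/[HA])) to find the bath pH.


ratio = [A-] / [HA] = 0.2570 / 0.2920 = 0.8801
log10(ratio) = -0.0554497
pH = pKa + log10(ratio) = 3.5540 - 0.0554497 = 3.4986


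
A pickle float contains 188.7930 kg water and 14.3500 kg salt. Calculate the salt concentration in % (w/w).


Formula: Conc = salt / (water + salt) * 100
Substituting: Conc = 14.3500 / (188.7930 + 14.3500) * 100
Result: 7.0640 %


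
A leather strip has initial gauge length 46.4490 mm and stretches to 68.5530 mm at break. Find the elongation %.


Formula: Elongation = (Lf - L0) / L0 * 100
Substituting: Elongation = (68.5530 - 46.4490) / 46.4490 * 100
Result: 47.5877 %


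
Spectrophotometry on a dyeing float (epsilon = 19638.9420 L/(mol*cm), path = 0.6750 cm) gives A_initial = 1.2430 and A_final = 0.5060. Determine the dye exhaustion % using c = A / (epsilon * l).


c_initial = A_i / (epsilon * l) = 1.2430 / (19638.9420 * 0.6750) = 9.3767e-05 mol/L
c_final = A_f / (epsilon * l) = 0.5060 / (19638.9420 * 0.6750) = 3.8171e-05 mol/L
Exhaustion = (c_initial - c_final) / c_initial * 100 = (9.3767e-05 - 3.8171e-05) / 9.3767e-05 * 100 = 59.2920 %


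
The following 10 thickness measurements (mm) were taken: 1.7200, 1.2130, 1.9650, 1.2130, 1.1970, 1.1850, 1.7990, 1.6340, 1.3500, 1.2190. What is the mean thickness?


Formula: Average = sum / n
Substituting: Average = 14.4950 / 10
Result: 1.4495 mm


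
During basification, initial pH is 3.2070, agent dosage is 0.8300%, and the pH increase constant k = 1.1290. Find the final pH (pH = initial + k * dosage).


Formula: pH_final = pH_initial + k * base_pct
Substituting: pH_final = 3.2070 + 1.1290 * 0.8300
Result: 4.1441


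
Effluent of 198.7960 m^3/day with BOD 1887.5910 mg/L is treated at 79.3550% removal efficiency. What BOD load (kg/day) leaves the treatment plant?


Load_in = volume * conc / 1000 = 198.7960 * 1887.5910 / 1000 = 375.2455 kg/day
Removed = Load_in * eff / 100 = 375.2455 * 79.3550 / 100 = 297.7761 kg/day
Load_out = Load_in - Removed = 375.2455 - 297.7761 = 77.4694 kg/day


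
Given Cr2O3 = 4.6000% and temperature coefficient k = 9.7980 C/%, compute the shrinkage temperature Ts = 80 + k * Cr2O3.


Formula: Ts = 80 + k * Cr2O3
Substituting: Ts = 80 + 9.7980 * 4.6000
Result: 125.0708 C


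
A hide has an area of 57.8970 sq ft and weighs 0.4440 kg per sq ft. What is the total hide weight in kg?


Formula: Weight = area * weight_per_sqft
Substituting: Weight = 57.8970 * 0.4440
Result: 25.7063 kg


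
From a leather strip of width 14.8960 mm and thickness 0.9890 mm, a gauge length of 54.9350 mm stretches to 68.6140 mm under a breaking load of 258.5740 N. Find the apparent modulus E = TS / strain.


TS = F / (w * t) = 258.5740 / (14.8960 * 0.9890) = 17.5517 N/mm^2
strain = (Lf - L0) / L0 = (68.6140 - 54.9350) / 54.9350 = 0.2490
E = TS / strain = 17.5517 / 0.2490 = 70.4878 N/mm^2
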